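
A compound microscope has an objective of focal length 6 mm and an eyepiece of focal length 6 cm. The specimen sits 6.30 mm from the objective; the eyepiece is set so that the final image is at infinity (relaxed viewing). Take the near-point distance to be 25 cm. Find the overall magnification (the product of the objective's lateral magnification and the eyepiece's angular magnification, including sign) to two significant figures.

Convert to cm: f_obj = 6 mm = 0.6 cm; d_o = 6.30 mm = 0.63 cm.
Objective: 1/d_i = 1/f_obj - 1/d_o = 1/0.6 - 1/0.63 = 0.07937 cm^-1, so d_i = 12.600 cm.
m_obj = -d_i/d_o = -12.600/0.63 = -20.000.
Eyepiece angular magnification (image at infinity): M_eye = D/f_e = 25/6 = 4.167.
Overall M = m_obj x M_eye = (-20.000)(4.167) = -83.33.

-83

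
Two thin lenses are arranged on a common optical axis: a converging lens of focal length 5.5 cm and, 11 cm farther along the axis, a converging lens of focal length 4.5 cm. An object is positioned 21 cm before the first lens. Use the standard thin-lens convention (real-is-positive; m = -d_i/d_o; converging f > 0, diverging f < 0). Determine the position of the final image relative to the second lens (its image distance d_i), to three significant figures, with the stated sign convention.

-16.8 cm

Applying the thin-lens equation to the first lens, 1/5.5 = 1/21 + 1/d_i1, which gives d_i1 = 7.452 cm.
The intermediate image is 7.452 cm to the right of lens 1, so d_o2 = L - d_i1 = 11 - 7.452 = 3.548 cm.
Applying the thin-lens equation again with f_2 = 4.5 cm and d_o2 = 3.548 cm gives d_i2 = -16.780 cm.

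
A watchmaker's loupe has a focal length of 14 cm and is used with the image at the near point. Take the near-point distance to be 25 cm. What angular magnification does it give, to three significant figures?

2.79

M = 1 + D/f = 1 + 25/14 = 2.786.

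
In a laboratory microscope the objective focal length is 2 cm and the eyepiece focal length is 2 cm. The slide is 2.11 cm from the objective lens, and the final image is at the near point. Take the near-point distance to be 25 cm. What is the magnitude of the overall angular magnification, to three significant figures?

245

Objective: 1/d_i = 1/f_obj - 1/d_o = 1/2 - 1/2.11 = 0.02607 cm^-1, so d_i = 38.364 cm.
m_obj = -d_i/d_o = -38.364/2.11 = -18.182.
Eyepiece angular magnification (image at near point): M_eye = 1 + D/f_e = 1 + 25/2 = 13.500.
Overall M = m_obj x M_eye = (-18.182)(13.500) = -245.45.
|M| = 245.45.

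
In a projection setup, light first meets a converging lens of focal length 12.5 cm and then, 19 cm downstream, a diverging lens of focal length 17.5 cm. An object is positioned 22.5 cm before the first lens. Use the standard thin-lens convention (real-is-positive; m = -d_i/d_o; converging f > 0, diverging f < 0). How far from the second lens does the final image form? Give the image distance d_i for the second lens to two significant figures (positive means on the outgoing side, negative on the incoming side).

19 cm

Lens 1: 1/d_i1 = 1/f_1 - 1/d_o1 = 1/12.5 - 1/22.5 = 0.03556 cm^-1, so d_i1 = 28.125 cm.
This image would form 28.125 cm past lens 1, i.e. 9.125 cm beyond lens 2, so it is a virtual object for lens 2: d_o2 = 19 - 28.125 = -9.125 cm.
Lens 2: 1/d_i2 = 1/f_2 - 1/d_o2 = 1/(-17.5) - 1/(-9.125) = 0.05245 cm^-1, so d_i2 = 19.067 cm.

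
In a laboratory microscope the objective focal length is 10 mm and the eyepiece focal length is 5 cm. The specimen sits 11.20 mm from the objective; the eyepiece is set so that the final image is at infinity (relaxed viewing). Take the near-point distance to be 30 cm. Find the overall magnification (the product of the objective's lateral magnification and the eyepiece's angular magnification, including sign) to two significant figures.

Convert to cm: f_obj = 10 mm = 1 cm; d_o = 11.20 mm = 1.12 cm.
Objective: 1/d_i = 1/f_obj - 1/d_o = 1/1 - 1/1.12 = 0.10714 cm^-1, so d_i = 9.333 cm.
m_obj = -d_i/d_o = -9.333/1.12 = -8.333.
Eyepiece angular magnification (image at infinity): M_eye = D/f_e = 30/5 = 6.000.
Overall M = m_obj x M_eye = (-8.333)(6.000) = -50.00.

-50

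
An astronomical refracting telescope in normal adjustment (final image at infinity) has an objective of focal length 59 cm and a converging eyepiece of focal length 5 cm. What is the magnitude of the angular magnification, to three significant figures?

|M| = f_obj/|f_eye| = 59/5 = 11.800.

11.8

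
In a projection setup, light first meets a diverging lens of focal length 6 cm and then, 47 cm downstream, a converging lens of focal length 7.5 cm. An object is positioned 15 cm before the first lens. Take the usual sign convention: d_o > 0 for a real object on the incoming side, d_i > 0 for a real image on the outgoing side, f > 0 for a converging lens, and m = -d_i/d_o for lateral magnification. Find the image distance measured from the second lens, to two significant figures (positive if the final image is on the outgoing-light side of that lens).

8.8 cm

First lens: d_i1 = 1/(1/(-6) - 1/15) = -4.286 cm.
With d_i1 < 0 the first image is virtual and lies on the object side; the object distance for lens 2 is d_o2 = 47 - (-4.286) = 51.286 cm.
Second lens: d_i2 = 1/(1/7.5 - 1/(51.286)) = 8.785 cm.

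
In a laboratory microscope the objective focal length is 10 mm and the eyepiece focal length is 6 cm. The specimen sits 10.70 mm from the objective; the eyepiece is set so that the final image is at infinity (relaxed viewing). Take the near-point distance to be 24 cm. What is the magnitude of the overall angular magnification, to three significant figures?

Convert to cm: f_obj = 10 mm = 1 cm; d_o = 10.70 mm = 1.07 cm.
Objective: 1/d_i = 1/f_obj - 1/d_o = 1/1 - 1/1.07 = 0.06542 cm^-1, so d_i = 15.286 cm.
m_obj = -d_i/d_o = -15.286/1.07 = -14.286.
Eyepiece angular magnification (image at infinity): M_eye = D/f_e = 24/6 = 4.000.
Overall M = m_obj x M_eye = (-14.286)(4.000) = -57.14.
|M| = 57.14.

57.1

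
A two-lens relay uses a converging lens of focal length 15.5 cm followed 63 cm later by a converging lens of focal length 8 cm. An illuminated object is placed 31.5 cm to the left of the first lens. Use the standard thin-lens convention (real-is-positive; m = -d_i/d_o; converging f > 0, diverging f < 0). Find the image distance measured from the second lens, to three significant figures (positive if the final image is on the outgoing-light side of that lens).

Applying the thin-lens equation to the first lens, 1/15.5 = 1/31.5 + 1/d_i1, which gives d_i1 = 30.516 cm.
The intermediate image is 30.516 cm to the right of lens 1, so d_o2 = L - d_i1 = 63 - 30.516 = 32.484 cm.
Applying the thin-lens equation again with f_2 = 8 cm and d_o2 = 32.484 cm gives d_i2 = 10.614 cm.

10.6 cm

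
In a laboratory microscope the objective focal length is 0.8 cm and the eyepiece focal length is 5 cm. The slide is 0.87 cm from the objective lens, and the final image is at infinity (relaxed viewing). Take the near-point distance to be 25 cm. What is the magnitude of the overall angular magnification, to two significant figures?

57

Objective: 1/d_i = 1/f_obj - 1/d_o = 1/0.8 - 1/0.87 = 0.10057 cm^-1, so d_i = 9.943 cm.
m_obj = -d_i/d_o = -9.943/0.87 = -11.429.
Eyepiece angular magnification (image at infinity): M_eye = D/f_e = 25/5 = 5.000.
Overall M = m_obj x M_eye = (-11.429)(5.000) = -57.14.
|M| = 57.14.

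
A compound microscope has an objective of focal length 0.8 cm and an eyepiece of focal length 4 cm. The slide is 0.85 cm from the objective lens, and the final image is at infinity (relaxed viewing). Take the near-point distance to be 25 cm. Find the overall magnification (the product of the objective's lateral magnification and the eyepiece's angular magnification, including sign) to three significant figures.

-100

Objective: 1/d_i = 1/f_obj - 1/d_o = 1/0.8 - 1/0.85 = 0.07353 cm^-1, so d_i = 13.600 cm.
m_obj = -d_i/d_o = -13.600/0.85 = -16.000.
Eyepiece angular magnification (image at infinity): M_eye = D/f_e = 25/4 = 6.250.
Overall M = m_obj x M_eye = (-16.000)(6.250) = -100.00.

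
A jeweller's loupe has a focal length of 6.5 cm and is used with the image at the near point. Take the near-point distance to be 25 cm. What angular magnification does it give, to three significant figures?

4.85

M = 1 + D/f = 1 + 25/6.5 = 4.846.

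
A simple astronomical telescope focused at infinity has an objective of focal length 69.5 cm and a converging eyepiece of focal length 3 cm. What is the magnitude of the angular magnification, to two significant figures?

23

|M| = f_obj/|f_eye| = 69.5/3 = 23.167.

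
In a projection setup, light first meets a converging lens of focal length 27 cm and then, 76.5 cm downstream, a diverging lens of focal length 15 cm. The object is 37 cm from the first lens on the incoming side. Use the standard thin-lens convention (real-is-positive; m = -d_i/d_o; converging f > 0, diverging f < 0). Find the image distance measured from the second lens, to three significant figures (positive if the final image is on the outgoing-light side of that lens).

First lens: d_i1 = 1/(1/27 - 1/37) = 99.900 cm.
This image would form 99.900 cm past lens 1, i.e. 23.400 cm beyond lens 2, so it is a virtual object for lens 2: d_o2 = 76.5 - 99.900 = -23.400 cm.
Second lens: d_i2 = 1/(1/(-15) - 1/(-23.400)) = -41.786 cm.

-41.8 cm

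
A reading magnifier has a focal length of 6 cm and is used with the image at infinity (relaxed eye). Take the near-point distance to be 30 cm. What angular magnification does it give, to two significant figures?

M = D/f = 30/6 = 5.000.

5.0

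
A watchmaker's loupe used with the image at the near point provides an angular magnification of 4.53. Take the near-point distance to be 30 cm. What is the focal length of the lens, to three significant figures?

8.50 cm

For the image at the near point, M = 1 + D/f.
f = D/(M - 1) = 30/(4.53 - 1) = 8.499 cm.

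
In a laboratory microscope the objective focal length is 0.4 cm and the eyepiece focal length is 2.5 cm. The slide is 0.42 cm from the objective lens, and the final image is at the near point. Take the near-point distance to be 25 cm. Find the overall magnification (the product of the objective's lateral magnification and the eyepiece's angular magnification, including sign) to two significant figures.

-220

Objective: 1/d_i = 1/f_obj - 1/d_o = 1/0.4 - 1/0.42 = 0.11905 cm^-1, so d_i = 8.400 cm.
m_obj = -d_i/d_o = -8.400/0.42 = -20.000.
Eyepiece angular magnification (image at near point): M_eye = 1 + D/f_e = 1 + 25/2.5 = 11.000.
Overall M = m_obj x M_eye = (-20.000)(11.000) = -220.00.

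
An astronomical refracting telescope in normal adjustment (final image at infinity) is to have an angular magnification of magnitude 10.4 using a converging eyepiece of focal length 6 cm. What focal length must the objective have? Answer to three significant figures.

|M| = f_obj/|f_eye|, so f_obj = |M| x |f_eye| = 10.4 x 6 = 62.400 cm.

62.4 cm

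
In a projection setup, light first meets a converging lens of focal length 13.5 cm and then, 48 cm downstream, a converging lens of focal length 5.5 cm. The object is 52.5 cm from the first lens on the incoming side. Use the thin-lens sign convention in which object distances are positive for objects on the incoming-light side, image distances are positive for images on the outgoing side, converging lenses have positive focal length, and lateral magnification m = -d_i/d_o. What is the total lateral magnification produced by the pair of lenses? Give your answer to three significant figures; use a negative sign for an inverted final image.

0.0783

Lens 1: 1/d_i1 = 1/f_1 - 1/d_o1 = 1/13.5 - 1/52.5 = 0.05503 cm^-1, so d_i1 = 18.173 cm.
m_1 = -(18.173)/52.5 = -0.3462.
The intermediate image is 18.173 cm to the right of lens 1, so d_o2 = L - d_i1 = 48 - 18.173 = 29.827 cm.
Lens 2: 1/d_i2 = 1/f_2 - 1/d_o2 = 1/5.5 - 1/(29.827) = 0.14829 cm^-1, so d_i2 = 6.743 cm.
m_2 = -(6.743)/(29.827) = -0.2261.
Overall magnification: m = m_1 m_2 = 0.0783.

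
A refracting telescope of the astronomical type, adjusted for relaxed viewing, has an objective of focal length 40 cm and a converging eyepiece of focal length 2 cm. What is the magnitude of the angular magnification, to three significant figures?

20.0

|M| = f_obj/|f_eye| = 40/2 = 20.000.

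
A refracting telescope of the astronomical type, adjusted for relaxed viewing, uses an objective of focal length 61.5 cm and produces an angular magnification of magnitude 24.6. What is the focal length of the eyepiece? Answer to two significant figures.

2.5 cm

|M| = f_obj/f_eye, so f_eye = f_obj/|M| = 61.5/24.6 = 2.500 cm.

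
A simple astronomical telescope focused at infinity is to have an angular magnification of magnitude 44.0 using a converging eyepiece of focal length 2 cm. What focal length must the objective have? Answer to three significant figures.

88.0 cm

|M| = f_obj/|f_eye|, so f_obj = |M| x |f_eye| = 44.0 x 2 = 88.000 cm.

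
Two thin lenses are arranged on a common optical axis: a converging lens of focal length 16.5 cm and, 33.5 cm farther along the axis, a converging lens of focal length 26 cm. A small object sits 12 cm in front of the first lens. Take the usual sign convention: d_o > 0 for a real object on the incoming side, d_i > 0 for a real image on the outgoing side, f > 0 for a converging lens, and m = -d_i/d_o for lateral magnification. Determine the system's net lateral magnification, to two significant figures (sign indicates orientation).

-1.9

Applying the thin-lens equation to the first lens, 1/16.5 = 1/12 + 1/d_i1, which gives d_i1 = -44.000 cm.
Its lateral magnification is m_1 = -d_i1/d_o1 = -(-44.000)/12 = 3.6667.
The intermediate image is virtual, 44.000 cm to the left of lens 1, so d_o2 = L - d_i1 = 33.5 - (-44.000) = 77.500 cm.
Applying the thin-lens equation again with f_2 = 26 cm and d_o2 = 77.500 cm gives d_i2 = 39.126 cm.
m_2 = -(39.126)/(77.500) = -0.5049.
Total m = m_1 x m_2 = (3.6667)(-0.5049) = -1.8511.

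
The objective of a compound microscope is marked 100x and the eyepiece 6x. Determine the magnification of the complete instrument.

The overall magnification of a compound microscope is the product of the objective and eyepiece magnifications:
M = M_obj x M_eye = 100 x 6 = 600.

600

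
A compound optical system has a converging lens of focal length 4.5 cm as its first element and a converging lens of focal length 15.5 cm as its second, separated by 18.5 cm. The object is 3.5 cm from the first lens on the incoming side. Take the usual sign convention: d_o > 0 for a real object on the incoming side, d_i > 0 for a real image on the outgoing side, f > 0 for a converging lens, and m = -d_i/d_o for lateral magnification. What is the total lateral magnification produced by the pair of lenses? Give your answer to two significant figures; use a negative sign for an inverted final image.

Applying the thin-lens equation to the first lens, 1/4.5 = 1/3.5 + 1/d_i1, which gives d_i1 = -15.750 cm.
Its lateral magnification is m_1 = -d_i1/d_o1 = -(-15.750)/3.5 = 4.5000.
The intermediate image is virtual, 15.750 cm to the left of lens 1, so d_o2 = L - d_i1 = 18.5 - (-15.750) = 34.250 cm.
Applying the thin-lens equation again with f_2 = 15.5 cm and d_o2 = 34.250 cm gives d_i2 = 28.313 cm.
m_2 = -(28.313)/(34.250) = -0.8267.
The system's lateral magnification is m_1 m_2 = (4.5000)(-0.8267) = -3.7200.

-3.7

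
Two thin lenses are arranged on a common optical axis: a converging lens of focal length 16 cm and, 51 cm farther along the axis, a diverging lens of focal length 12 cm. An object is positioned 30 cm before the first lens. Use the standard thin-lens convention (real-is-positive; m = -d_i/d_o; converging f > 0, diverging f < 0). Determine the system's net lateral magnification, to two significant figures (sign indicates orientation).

Lens 1: 1/d_i1 = 1/f_1 - 1/d_o1 = 1/16 - 1/30 = 0.02917 cm^-1, so d_i1 = 34.286 cm.
m_1 = -(34.286)/30 = -1.1429.
The intermediate image is 34.286 cm to the right of lens 1, so d_o2 = L - d_i1 = 51 - 34.286 = 16.714 cm.
Lens 2: 1/d_i2 = 1/f_2 - 1/d_o2 = 1/(-12) - 1/(16.714) = -0.14316 cm^-1, so d_i2 = -6.985 cm.
m_2 = -(-6.985)/(16.714) = 0.4179.
Total m = m_1 x m_2 = (-1.1429)(0.4179) = -0.4776.

-0.48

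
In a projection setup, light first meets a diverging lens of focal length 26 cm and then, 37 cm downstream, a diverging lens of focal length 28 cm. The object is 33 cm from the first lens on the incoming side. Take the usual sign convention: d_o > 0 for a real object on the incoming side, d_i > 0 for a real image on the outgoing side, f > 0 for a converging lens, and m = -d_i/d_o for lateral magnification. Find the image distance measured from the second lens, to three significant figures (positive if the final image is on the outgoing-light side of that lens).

Lens 1: 1/d_i1 = 1/f_1 - 1/d_o1 = 1/(-26) - 1/33 = -0.06876 cm^-1, so d_i1 = -14.542 cm.
The intermediate image is virtual, 14.542 cm to the left of lens 1, so d_o2 = L - d_i1 = 37 - (-14.542) = 51.542 cm.
Lens 2: 1/d_i2 = 1/f_2 - 1/d_o2 = 1/(-28) - 1/(51.542) = -0.05512 cm^-1, so d_i2 = -18.144 cm.

-18.1 cm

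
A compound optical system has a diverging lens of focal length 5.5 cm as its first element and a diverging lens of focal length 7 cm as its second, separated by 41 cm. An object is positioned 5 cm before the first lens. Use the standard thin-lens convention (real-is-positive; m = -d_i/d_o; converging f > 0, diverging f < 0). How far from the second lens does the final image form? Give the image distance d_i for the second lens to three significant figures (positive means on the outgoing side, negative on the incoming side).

Lens 1: 1/d_i1 = 1/f_1 - 1/d_o1 = 1/(-5.5) - 1/5 = -0.38182 cm^-1, so d_i1 = -2.619 cm.
The intermediate image is virtual, 2.619 cm to the left of lens 1, so d_o2 = L - d_i1 = 41 - (-2.619) = 43.619 cm.
Lens 2: 1/d_i2 = 1/f_2 - 1/d_o2 = 1/(-7) - 1/(43.619) = -0.16578 cm^-1, so d_i2 = -6.032 cm.

-6.03 cm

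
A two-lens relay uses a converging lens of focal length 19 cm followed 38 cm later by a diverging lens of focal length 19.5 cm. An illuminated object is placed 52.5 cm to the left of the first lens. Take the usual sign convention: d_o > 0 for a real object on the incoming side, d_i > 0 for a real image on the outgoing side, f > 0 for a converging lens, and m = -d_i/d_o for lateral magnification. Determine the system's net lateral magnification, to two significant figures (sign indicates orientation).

Applying the thin-lens equation to the first lens, 1/19 = 1/52.5 + 1/d_i1, which gives d_i1 = 29.776 cm.
Its lateral magnification is m_1 = -d_i1/d_o1 = -(29.776)/52.5 = -0.5672.
That image sits 8.224 cm in front of the second lens, so d_o2 = 8.224 cm.
Applying the thin-lens equation again with f_2 = -19.5 cm and d_o2 = 8.224 cm gives d_i2 = -5.784 cm.
m_2 = -(-5.784)/(8.224) = 0.7034.
The system's lateral magnification is m_1 m_2 = (-0.5672)(0.7034) = -0.3989.

-0.40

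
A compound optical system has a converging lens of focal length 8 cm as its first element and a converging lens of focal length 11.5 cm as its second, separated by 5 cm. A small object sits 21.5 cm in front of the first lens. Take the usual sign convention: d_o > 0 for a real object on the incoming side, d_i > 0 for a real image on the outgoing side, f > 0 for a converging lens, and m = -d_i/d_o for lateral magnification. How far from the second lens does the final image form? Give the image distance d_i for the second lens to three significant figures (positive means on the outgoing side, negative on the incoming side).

Applying the thin-lens equation to the first lens, 1/8 = 1/21.5 + 1/d_i1, which gives d_i1 = 12.741 cm.
Since 12.741 cm > 5 cm, the first image lies past the second lens and serves as a virtual object: d_o2 = L - d_i1 = -7.741 cm.
Applying the thin-lens equation again with f_2 = 11.5 cm and d_o2 = -7.741 cm gives d_i2 = 4.627 cm.

4.63 cm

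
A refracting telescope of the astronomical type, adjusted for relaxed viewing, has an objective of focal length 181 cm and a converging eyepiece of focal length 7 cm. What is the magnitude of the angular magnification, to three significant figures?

25.9

|M| = f_obj/|f_eye| = 181/7 = 25.857.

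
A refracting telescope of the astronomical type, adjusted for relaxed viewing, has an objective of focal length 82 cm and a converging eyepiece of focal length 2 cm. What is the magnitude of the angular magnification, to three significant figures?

41.0

|M| = f_obj/|f_eye| = 82/2 = 41.000.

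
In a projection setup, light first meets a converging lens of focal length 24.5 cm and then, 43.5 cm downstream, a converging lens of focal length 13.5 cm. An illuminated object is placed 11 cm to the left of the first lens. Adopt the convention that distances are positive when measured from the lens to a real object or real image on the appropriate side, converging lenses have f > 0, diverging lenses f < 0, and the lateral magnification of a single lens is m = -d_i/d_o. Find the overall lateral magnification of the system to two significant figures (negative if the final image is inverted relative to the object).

Applying the thin-lens equation to the first lens, 1/24.5 = 1/11 + 1/d_i1, which gives d_i1 = -19.963 cm.
Its lateral magnification is m_1 = -d_i1/d_o1 = -(-19.963)/11 = 1.8148.
The intermediate image is virtual, 19.963 cm to the left of lens 1, so d_o2 = L - d_i1 = 43.5 - (-19.963) = 63.463 cm.
Applying the thin-lens equation again with f_2 = 13.5 cm and d_o2 = 63.463 cm gives d_i2 = 17.148 cm.
m_2 = -(17.148)/(63.463) = -0.2702.
Total m = m_1 x m_2 = (1.8148)(-0.2702) = -0.4904.

-0.49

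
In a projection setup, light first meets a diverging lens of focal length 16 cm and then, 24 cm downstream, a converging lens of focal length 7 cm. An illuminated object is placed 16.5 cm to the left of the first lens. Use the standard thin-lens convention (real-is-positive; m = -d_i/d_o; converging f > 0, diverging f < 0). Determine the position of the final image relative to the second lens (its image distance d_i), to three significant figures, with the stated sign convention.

8.95 cm

Lens 1: 1/d_i1 = 1/f_1 - 1/d_o1 = 1/(-16) - 1/16.5 = -0.12311 cm^-1, so d_i1 = -8.123 cm.
With d_i1 < 0 the first image is virtual and lies on the object side; the object distance for lens 2 is d_o2 = 24 - (-8.123) = 32.123 cm.
Lens 2: 1/d_i2 = 1/f_2 - 1/d_o2 = 1/7 - 1/(32.123) = 0.11173 cm^-1, so d_i2 = 8.950 cm.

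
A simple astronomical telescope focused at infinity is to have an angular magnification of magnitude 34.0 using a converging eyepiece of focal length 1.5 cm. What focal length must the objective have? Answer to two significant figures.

|M| = f_obj/|f_eye|, so f_obj = |M| x |f_eye| = 34.0 x 1.5 = 51.000 cm.

51 cm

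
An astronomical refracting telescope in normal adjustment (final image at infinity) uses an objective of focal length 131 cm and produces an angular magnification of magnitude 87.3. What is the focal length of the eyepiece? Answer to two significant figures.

|M| = f_obj/f_eye, so f_eye = f_obj/|M| = 131/87.3 = 1.501 cm.

1.5 cm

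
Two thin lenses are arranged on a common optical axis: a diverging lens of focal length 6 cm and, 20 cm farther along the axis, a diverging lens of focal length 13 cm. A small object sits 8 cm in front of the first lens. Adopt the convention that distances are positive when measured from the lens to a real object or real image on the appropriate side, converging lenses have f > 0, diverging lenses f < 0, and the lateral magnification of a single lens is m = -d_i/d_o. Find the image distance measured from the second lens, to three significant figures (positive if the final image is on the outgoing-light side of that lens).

-8.36 cm

Applying the thin-lens equation to the first lens, 1/(-6) = 1/8 + 1/d_i1, which gives d_i1 = -3.429 cm.
The intermediate image is virtual, 3.429 cm to the left of lens 1, so d_o2 = L - d_i1 = 20 - (-3.429) = 23.429 cm.
Applying the thin-lens equation again with f_2 = -13 cm and d_o2 = 23.429 cm gives d_i2 = -8.361 cm.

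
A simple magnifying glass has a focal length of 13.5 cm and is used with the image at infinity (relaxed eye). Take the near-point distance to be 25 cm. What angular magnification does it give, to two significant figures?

M = D/f = 25/13.5 = 1.852.

1.9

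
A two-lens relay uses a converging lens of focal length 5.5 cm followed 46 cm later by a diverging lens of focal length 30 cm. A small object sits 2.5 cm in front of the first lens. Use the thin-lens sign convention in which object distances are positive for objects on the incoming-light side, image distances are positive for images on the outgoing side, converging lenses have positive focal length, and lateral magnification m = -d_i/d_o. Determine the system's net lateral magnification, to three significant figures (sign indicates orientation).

First lens: d_i1 = 1/(1/5.5 - 1/2.5) = -4.583 cm.
m_1 = -(-4.583)/2.5 = 1.8333.
With d_i1 < 0 the first image is virtual and lies on the object side; the object distance for lens 2 is d_o2 = 46 - (-4.583) = 50.583 cm.
Second lens: d_i2 = 1/(1/(-30) - 1/(50.583)) = -18.831 cm.
m_2 = -(-18.831)/(50.583) = 0.3723.
Total m = m_1 x m_2 = (1.8333)(0.3723) = 0.6825.

0.683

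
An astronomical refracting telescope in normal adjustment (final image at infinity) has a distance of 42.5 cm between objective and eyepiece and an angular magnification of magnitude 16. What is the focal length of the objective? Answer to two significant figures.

40 cm

In normal adjustment the tube length equals f_obj + f_eye and |M| = f_obj/f_eye.
So f_obj = 16 f_eye and 16 f_eye + f_eye = 42.5 cm, giving f_eye = 42.5/17 = 2.500 cm and f_obj = 40.000 cm.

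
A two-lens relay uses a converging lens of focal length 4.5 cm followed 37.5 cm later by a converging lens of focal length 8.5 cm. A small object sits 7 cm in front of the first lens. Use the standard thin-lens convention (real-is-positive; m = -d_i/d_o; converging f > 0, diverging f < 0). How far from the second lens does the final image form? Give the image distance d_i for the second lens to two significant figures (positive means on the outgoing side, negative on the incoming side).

Applying the thin-lens equation to the first lens, 1/4.5 = 1/7 + 1/d_i1, which gives d_i1 = 12.600 cm.
The intermediate image is 12.600 cm to the right of lens 1, so d_o2 = L - d_i1 = 37.5 - 12.600 = 24.900 cm.
Applying the thin-lens equation again with f_2 = 8.5 cm and d_o2 = 24.900 cm gives d_i2 = 12.905 cm.

13 cm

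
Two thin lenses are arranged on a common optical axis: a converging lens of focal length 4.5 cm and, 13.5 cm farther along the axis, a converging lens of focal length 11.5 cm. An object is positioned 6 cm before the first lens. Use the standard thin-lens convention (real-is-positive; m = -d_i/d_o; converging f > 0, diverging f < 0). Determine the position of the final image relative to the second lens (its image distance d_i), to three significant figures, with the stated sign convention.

3.23 cm

First lens: d_i1 = 1/(1/4.5 - 1/6) = 18.000 cm.
This image would form 18.000 cm past lens 1, i.e. 4.500 cm beyond lens 2, so it is a virtual object for lens 2: d_o2 = 13.5 - 18.000 = -4.500 cm.
Second lens: d_i2 = 1/(1/11.5 - 1/(-4.500)) = 3.234 cm.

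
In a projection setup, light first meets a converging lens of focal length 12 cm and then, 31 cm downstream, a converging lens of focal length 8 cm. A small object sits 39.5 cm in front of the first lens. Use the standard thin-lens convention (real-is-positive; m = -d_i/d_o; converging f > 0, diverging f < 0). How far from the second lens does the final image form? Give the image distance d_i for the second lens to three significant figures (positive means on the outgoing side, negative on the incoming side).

Lens 1: 1/d_i1 = 1/f_1 - 1/d_o1 = 1/12 - 1/39.5 = 0.05802 cm^-1, so d_i1 = 17.236 cm.
The intermediate image is 17.236 cm to the right of lens 1, so d_o2 = L - d_i1 = 31 - 17.236 = 13.764 cm.
Lens 2: 1/d_i2 = 1/f_2 - 1/d_o2 = 1/8 - 1/(13.764) = 0.05234 cm^-1, so d_i2 = 19.104 cm.

19.1 cm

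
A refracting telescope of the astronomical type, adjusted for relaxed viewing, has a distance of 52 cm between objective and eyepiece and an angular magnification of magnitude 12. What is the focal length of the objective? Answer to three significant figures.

48.0 cm

In normal adjustment the tube length equals f_obj + f_eye and |M| = f_obj/f_eye.
So f_obj = 12 f_eye and 12 f_eye + f_eye = 52 cm, giving f_eye = 52/13 = 4.000 cm and f_obj = 48.000 cm.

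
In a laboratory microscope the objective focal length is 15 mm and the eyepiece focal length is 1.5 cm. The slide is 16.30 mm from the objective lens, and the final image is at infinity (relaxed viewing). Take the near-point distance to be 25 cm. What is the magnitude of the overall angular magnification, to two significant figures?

190

Convert to cm: f_obj = 15 mm = 1.5 cm; d_o = 16.30 mm = 1.63 cm.
Objective: 1/d_i = 1/f_obj - 1/d_o = 1/1.5 - 1/1.63 = 0.05317 cm^-1, so d_i = 18.808 cm.
m_obj = -d_i/d_o = -18.808/1.63 = -11.538.
Eyepiece angular magnification (image at infinity): M_eye = D/f_e = 25/1.5 = 16.667.
Overall M = m_obj x M_eye = (-11.538)(16.667) = -192.31.
|M| = 192.31.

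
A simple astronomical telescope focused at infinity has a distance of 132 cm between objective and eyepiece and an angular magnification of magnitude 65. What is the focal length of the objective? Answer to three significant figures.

In normal adjustment the tube length equals f_obj + f_eye and |M| = f_obj/f_eye.
So f_obj = 65 f_eye and 65 f_eye + f_eye = 132 cm, giving f_eye = 132/66 = 2.000 cm and f_obj = 130.000 cm.

130 cm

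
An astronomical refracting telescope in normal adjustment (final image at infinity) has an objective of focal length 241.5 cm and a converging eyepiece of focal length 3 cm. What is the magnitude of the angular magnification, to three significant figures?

|M| = f_obj/|f_eye| = 241.5/3 = 80.500.

80.5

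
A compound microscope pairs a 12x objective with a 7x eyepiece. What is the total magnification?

84

The overall magnification of a compound microscope is the product of the objective and eyepiece magnifications:
M = M_obj x M_eye = 12 x 7 = 84.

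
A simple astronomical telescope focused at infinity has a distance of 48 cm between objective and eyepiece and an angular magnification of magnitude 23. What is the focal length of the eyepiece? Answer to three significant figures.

2.00 cm

In normal adjustment the tube length equals f_obj + f_eye and |M| = f_obj/f_eye.
So f_obj = 23 f_eye and 23 f_eye + f_eye = 48 cm, giving f_eye = 48/24 = 2.000 cm and f_obj = 46.000 cm.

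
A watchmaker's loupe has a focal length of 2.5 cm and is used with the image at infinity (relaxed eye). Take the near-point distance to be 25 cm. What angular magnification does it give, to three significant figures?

10.0

M = D/f = 25/2.5 = 10.000.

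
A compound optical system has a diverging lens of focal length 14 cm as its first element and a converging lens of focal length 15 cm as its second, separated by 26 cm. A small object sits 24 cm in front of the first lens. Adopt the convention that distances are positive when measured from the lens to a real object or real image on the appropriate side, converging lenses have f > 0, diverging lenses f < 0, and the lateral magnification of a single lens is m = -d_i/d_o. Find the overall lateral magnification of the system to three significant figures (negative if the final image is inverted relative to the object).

Applying the thin-lens equation to the first lens, 1/(-14) = 1/24 + 1/d_i1, which gives d_i1 = -8.842 cm.
Its lateral magnification is m_1 = -d_i1/d_o1 = -(-8.842)/24 = 0.3684.
With d_i1 < 0 the first image is virtual and lies on the object side; the object distance for lens 2 is d_o2 = 26 - (-8.842) = 34.842 cm.
Applying the thin-lens equation again with f_2 = 15 cm and d_o2 = 34.842 cm gives d_i2 = 26.340 cm.
m_2 = -(26.340)/(34.842) = -0.7560.
The system's lateral magnification is m_1 m_2 = (0.3684)(-0.7560) = -0.2785.

-0.279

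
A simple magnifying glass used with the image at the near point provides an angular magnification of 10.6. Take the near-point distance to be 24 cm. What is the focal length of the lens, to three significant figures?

2.50 cm

For the image at the near point, M = 1 + D/f.
f = D/(M - 1) = 24/(10.6 - 1) = 2.500 cm.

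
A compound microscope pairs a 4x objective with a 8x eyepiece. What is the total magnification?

32

The overall magnification of a compound microscope is the product of the objective and eyepiece magnifications:
M = M_obj x M_eye = 4 x 8 = 32.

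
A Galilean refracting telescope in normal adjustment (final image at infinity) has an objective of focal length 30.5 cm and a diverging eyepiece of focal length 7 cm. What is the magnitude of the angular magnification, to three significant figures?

|M| = f_obj/|f_eye| = 30.5/7 = 4.357.

4.36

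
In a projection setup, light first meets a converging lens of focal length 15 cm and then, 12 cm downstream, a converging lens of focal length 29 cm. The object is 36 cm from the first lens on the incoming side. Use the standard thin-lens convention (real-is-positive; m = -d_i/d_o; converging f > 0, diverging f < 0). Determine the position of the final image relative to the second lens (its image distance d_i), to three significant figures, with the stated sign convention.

9.31 cm

Applying the thin-lens equation to the first lens, 1/15 = 1/36 + 1/d_i1, which gives d_i1 = 25.714 cm.
Since 25.714 cm > 12 cm, the first image lies past the second lens and serves as a virtual object: d_o2 = L - d_i1 = -13.714 cm.
Applying the thin-lens equation again with f_2 = 29 cm and d_o2 = -13.714 cm gives d_i2 = 9.311 cm.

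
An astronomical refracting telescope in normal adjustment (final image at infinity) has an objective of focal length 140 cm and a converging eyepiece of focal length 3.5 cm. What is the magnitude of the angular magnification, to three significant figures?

40.0

|M| = f_obj/|f_eye| = 140/3.5 = 40.000.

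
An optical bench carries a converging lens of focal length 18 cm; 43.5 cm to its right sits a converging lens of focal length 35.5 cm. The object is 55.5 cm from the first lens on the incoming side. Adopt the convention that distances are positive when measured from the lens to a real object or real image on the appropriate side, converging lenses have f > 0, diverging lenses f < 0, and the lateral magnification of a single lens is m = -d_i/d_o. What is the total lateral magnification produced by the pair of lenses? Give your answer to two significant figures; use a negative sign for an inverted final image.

First lens: d_i1 = 1/(1/18 - 1/55.5) = 26.640 cm.
m_1 = -(26.640)/55.5 = -0.4800.
Object distance for lens 2: d_o2 = 43.5 - 26.640 = 16.860 cm.
Second lens: d_i2 = 1/(1/35.5 - 1/(16.860)) = -32.110 cm.
m_2 = -(-32.110)/(16.860) = 1.9045.
Total m = m_1 x m_2 = (-0.4800)(1.9045) = -0.9142.

-0.91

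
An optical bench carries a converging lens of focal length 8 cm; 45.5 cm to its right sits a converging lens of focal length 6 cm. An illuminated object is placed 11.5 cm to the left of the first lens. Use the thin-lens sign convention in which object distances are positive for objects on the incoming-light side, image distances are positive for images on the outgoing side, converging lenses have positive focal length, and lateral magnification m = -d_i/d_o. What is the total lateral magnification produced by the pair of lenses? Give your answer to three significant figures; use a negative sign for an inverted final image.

1.04

First lens: d_i1 = 1/(1/8 - 1/11.5) = 26.286 cm.
m_1 = -(26.286)/11.5 = -2.2857.
The intermediate image is 26.286 cm to the right of lens 1, so d_o2 = L - d_i1 = 45.5 - 26.286 = 19.214 cm.
Second lens: d_i2 = 1/(1/6 - 1/(19.214)) = 8.724 cm.
m_2 = -(8.724)/(19.214) = -0.4541.
The system's lateral magnification is m_1 m_2 = (-2.2857)(-0.4541) = 1.0378.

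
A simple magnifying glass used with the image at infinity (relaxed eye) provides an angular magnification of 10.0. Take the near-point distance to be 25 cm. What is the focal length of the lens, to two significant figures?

For the image at infinity, M = D/f.
f = D/M = 25/10.0 = 2.500 cm.

2.5 cm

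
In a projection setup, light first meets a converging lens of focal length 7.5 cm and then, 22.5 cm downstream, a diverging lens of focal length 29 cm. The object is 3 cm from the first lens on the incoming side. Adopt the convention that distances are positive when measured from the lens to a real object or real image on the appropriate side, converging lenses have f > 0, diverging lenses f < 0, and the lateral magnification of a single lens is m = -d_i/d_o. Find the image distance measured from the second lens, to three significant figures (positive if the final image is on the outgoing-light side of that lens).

-14.1 cm

Lens 1: 1/d_i1 = 1/f_1 - 1/d_o1 = 1/7.5 - 1/3 = -0.20000 cm^-1, so d_i1 = -5.000 cm.
The intermediate image is virtual, 5.000 cm to the left of lens 1, so d_o2 = L - d_i1 = 22.5 - (-5.000) = 27.500 cm.
Lens 2: 1/d_i2 = 1/f_2 - 1/d_o2 = 1/(-29) - 1/(27.500) = -0.07085 cm^-1, so d_i2 = -14.115 cm.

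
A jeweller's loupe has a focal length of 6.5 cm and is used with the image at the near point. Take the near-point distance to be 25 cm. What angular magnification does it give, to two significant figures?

4.8

M = 1 + D/f = 1 + 25/6.5 = 4.846.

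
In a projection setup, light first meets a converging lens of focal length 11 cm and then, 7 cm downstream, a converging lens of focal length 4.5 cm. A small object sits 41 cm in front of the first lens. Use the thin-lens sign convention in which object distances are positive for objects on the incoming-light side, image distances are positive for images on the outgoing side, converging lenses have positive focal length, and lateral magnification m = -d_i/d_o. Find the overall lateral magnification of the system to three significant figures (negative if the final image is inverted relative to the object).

Lens 1: 1/d_i1 = 1/f_1 - 1/d_o1 = 1/11 - 1/41 = 0.06652 cm^-1, so d_i1 = 15.033 cm.
m_1 = -(15.033)/41 = -0.3667.
Since 15.033 cm > 7 cm, the first image lies past the second lens and serves as a virtual object: d_o2 = L - d_i1 = -8.033 cm.
Lens 2: 1/d_i2 = 1/f_2 - 1/d_o2 = 1/4.5 - 1/(-8.033) = 0.34670 cm^-1, so d_i2 = 2.884 cm.
m_2 = -(2.884)/(-8.033) = 0.3590.
Overall magnification: m = m_1 m_2 = -0.1316.

-0.132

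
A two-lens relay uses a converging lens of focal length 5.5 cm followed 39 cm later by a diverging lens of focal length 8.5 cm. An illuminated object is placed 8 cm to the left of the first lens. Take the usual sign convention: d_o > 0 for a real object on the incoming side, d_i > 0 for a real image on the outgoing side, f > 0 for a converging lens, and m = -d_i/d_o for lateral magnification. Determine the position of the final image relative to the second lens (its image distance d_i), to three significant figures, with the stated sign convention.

-6.08 cm

Applying the thin-lens equation to the first lens, 1/5.5 = 1/8 + 1/d_i1, which gives d_i1 = 17.600 cm.
Object distance for lens 2: d_o2 = 39 - 17.600 = 21.400 cm.
Applying the thin-lens equation again with f_2 = -8.5 cm and d_o2 = 21.400 cm gives d_i2 = -6.084 cm.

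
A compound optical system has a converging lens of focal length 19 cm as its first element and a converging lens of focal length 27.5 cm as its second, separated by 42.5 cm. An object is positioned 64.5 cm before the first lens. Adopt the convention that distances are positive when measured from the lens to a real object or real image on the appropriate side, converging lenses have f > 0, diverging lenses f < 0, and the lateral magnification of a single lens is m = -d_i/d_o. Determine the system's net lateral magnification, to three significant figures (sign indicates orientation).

Lens 1: 1/d_i1 = 1/f_1 - 1/d_o1 = 1/19 - 1/64.5 = 0.03713 cm^-1, so d_i1 = 26.934 cm.
m_1 = -(26.934)/64.5 = -0.4176.
The intermediate image is 26.934 cm to the right of lens 1, so d_o2 = L - d_i1 = 42.5 - 26.934 = 15.566 cm.
Lens 2: 1/d_i2 = 1/f_2 - 1/d_o2 = 1/27.5 - 1/(15.566) = -0.02788 cm^-1, so d_i2 = -35.869 cm.
m_2 = -(-35.869)/(15.566) = 2.3043.
Overall magnification: m = m_1 m_2 = -0.9622.

-0.962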